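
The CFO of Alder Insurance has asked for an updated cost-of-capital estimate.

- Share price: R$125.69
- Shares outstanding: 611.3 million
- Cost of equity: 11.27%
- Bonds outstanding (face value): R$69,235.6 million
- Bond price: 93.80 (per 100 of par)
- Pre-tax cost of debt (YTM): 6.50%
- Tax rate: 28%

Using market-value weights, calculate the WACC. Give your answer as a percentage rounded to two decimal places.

8.25%

Market value of equity E = 125.69 × 611.3m = 76834.297m. Market value of debt D = 69235.6m × 93.8/100 = 64942.9928m.
Total capital V = 76834.297 + 64942.9928 = 141777.2898.
Equity: weight = 76834.297/141777.2898 = 0.5419; cost = 11.27%.
Bonds outstanding: weight = 64942.9928/141777.2898 = 0.4581; after-tax cost = 6.5% × (1 − 28%) = 4.6800%.
WACC = 0.5419 × 11.2700% + 0.4581 × 4.6800% = 8.2514%.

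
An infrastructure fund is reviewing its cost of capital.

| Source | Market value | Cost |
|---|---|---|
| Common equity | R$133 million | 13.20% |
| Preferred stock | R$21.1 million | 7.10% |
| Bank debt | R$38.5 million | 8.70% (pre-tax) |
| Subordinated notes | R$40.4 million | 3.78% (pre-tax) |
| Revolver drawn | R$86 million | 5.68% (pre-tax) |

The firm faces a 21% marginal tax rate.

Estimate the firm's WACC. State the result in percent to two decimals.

8.39%

Total capital V = 133 + 21.1 + 38.5 + 40.4 + 86 = 319.
Equity: weight = 133/319 = 0.4169; cost = 13.2%.
Preferred: weight = 21.1/319 = 0.0661; cost = 7.1%.
Bank debt: weight = 38.5/319 = 0.1207; after-tax cost = 8.7% × (1 − 21%) = 6.8730%.
Subordinated notes: weight = 40.4/319 = 0.1266; after-tax cost = 3.78% × (1 − 21%) = 2.9862%.
Revolver drawn: weight = 86/319 = 0.2696; after-tax cost = 5.68% × (1 − 21%) = 4.4872%.
WACC = 0.4169 × 13.2000% + 0.0661 × 7.1000% + 0.1207 × 6.8730% + 0.1266 × 2.9862% + 0.2696 × 4.4872% = 8.3905%.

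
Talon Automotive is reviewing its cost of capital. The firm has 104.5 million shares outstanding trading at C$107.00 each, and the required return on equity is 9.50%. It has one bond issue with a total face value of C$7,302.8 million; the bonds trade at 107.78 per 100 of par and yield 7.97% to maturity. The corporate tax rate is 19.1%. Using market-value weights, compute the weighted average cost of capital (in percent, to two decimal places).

Market value of equity E = 107.0 × 104.5m = 11181.5m. Market value of debt D = 7302.8m × 107.78/100 = 7870.95784m.
Total capital V = 11181.5 + 7870.95784 = 19052.45784.
Equity: weight = 11181.5/19052.45784 = 0.5869; cost = 9.5%.
Bonds outstanding: weight = 7870.95784/19052.45784 = 0.4131; after-tax cost = 7.97% × (1 − 19.1%) = 6.4477%.
WACC = 0.5869 × 9.5000% + 0.4131 × 6.4477% = 8.2390%.

8.24%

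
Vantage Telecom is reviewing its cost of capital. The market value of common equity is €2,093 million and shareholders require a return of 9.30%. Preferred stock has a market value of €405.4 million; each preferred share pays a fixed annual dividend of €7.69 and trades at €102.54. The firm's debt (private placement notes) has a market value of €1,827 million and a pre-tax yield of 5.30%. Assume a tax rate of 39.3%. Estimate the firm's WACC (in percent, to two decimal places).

Cost of preferred: Rp = 7.69 / 102.54 = 7.4995%.
Total capital V = 2093 + 405.4 + 1827 = 4325.4.
Equity: weight = 2093/4325.4 = 0.4839; cost = 9.3%.
Preferred: weight = 405.4/4325.4 = 0.0937; cost = 7.4995%.
Private placement notes: weight = 1827/4325.4 = 0.4224; after-tax cost = 5.3% × (1 − 39.3%) = 3.2171%.
WACC = 0.4839 × 9.3000% + 0.0937 × 7.4995% + 0.4224 × 3.2171% = 6.5619%.

6.56%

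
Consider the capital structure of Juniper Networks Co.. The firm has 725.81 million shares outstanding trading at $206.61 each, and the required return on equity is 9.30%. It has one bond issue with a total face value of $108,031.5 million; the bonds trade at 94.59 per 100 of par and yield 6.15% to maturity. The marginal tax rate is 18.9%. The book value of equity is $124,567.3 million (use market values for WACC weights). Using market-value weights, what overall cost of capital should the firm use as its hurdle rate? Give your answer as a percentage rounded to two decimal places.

Market value of equity E = 206.61 × 725.81m = 149959.6041m. Market value of debt D = 108031.5m × 94.59/100 = 102186.99585m.
Total capital V = 149959.6041 + 102186.99585 = 252146.59995.
Equity: weight = 149959.6041/252146.59995 = 0.5947; cost = 9.3%.
Bonds outstanding: weight = 102186.99585/252146.59995 = 0.4053; after-tax cost = 6.15% × (1 − 18.9%) = 4.9877%.
WACC = 0.5947 × 9.3000% + 0.4053 × 4.9877% = 7.5523%.

7.55%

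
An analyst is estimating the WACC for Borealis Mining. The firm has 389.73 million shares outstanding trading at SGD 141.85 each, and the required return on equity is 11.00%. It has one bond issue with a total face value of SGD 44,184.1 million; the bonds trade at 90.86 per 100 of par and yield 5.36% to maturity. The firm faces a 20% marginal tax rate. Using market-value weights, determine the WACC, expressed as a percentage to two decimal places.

8.18%

Market value of equity E = 141.85 × 389.73m = 55283.2005m. Market value of debt D = 44184.1m × 90.86/100 = 40145.67326m.
Total capital V = 55283.2005 + 40145.67326 = 95428.87376.
Equity: weight = 55283.2005/95428.87376 = 0.5793; cost = 11%.
Bonds outstanding: weight = 40145.67326/95428.87376 = 0.4207; after-tax cost = 5.36% × (1 − 20%) = 4.2880%.
WACC = 0.5793 × 11.0000% + 0.4207 × 4.2880% = 8.1763%.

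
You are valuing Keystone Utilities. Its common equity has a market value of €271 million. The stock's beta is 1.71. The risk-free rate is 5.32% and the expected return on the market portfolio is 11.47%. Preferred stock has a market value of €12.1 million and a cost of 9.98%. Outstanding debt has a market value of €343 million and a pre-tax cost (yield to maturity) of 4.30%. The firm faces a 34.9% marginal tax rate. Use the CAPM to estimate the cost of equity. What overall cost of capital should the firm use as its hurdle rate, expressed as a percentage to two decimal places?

Market risk premium = 11.47% − 5.32% = 6.15%.
Cost of equity via CAPM: Re = 5.32% + 1.71 × 6.15% = 15.8365%.
Total capital V = 271 + 12.1 + 343 = 626.1.
Equity: weight = 271/626.1 = 0.4328; cost = 15.8365%.
Preferred: weight = 12.1/626.1 = 0.0193; cost = 9.98%.
Debt: weight = 343/626.1 = 0.5478; after-tax cost = 4.3% × (1 − 34.9%) = 2.7993%.
WACC = 0.4328 × 15.8365% + 0.0193 × 9.9800% + 0.5478 × 2.7993% = 8.5811%.

8.58%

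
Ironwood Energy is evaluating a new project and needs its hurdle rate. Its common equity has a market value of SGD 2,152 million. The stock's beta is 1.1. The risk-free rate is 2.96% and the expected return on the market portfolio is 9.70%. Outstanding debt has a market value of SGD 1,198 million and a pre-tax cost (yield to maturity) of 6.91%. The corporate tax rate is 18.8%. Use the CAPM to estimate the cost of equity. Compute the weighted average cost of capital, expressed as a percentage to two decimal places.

Market risk premium = 9.7% − 2.96% = 6.74%.
Cost of equity via CAPM: Re = 2.96% + 1.1 × 6.74% = 10.3740%.
Total capital V = 2152 + 1198 = 3350.
Equity: weight = 2152/3350 = 0.6424; cost = 10.374%.
Debt: weight = 1198/3350 = 0.3576; after-tax cost = 6.91% × (1 − 18.8%) = 5.6109%.
WACC = 0.6424 × 10.3740% + 0.3576 × 5.6109% = 8.6707%.

8.67%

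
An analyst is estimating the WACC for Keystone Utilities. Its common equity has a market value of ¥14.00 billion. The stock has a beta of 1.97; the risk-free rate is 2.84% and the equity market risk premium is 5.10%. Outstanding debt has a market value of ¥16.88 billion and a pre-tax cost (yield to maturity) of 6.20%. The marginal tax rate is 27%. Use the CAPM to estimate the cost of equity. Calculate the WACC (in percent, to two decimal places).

8.32%

Cost of equity via CAPM: Re = 2.84% + 1.97 × 5.1% = 12.8870%.
Total capital V = 14 + 16.88 = 30.88.
Equity: weight = 14/30.88 = 0.4534; cost = 12.887%.
Debt: weight = 16.88/30.88 = 0.5466; after-tax cost = 6.2% × (1 − 27%) = 4.5260%.
WACC = 0.4534 × 12.8870% + 0.5466 × 4.5260% = 8.3166%.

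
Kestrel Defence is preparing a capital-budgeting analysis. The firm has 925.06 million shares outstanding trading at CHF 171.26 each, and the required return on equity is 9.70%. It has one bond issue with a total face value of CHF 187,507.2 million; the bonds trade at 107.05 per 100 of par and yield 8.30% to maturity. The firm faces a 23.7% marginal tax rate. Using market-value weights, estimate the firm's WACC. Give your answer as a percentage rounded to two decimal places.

7.82%

Market value of equity E = 171.26 × 925.06m = 158425.7756m. Market value of debt D = 187507.2m × 107.05/100 = 200726.4576m.
Total capital V = 158425.7756 + 200726.4576 = 359152.2332.
Equity: weight = 158425.7756/359152.2332 = 0.4411; cost = 9.7%.
Bonds outstanding: weight = 200726.4576/359152.2332 = 0.5589; after-tax cost = 8.3% × (1 − 23.7%) = 6.3329%.
WACC = 0.4411 × 9.7000% + 0.5589 × 6.3329% = 7.8182%.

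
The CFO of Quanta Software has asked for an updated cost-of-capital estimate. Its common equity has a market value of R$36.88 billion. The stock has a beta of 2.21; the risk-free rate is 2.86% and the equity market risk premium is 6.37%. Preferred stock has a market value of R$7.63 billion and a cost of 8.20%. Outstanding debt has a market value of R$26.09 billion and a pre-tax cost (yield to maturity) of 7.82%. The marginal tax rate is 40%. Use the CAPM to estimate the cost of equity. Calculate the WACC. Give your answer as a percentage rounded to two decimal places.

11.47%

Cost of equity via CAPM: Re = 2.86% + 2.21 × 6.37% = 16.9377%.
Total capital V = 36.88 + 7.63 + 26.09 = 70.6.
Equity: weight = 36.88/70.6 = 0.5224; cost = 16.9377%.
Preferred: weight = 7.63/70.6 = 0.1081; cost = 8.2%.
Debt: weight = 26.09/70.6 = 0.3695; after-tax cost = 7.82% × (1 − 40%) = 4.6920%.
WACC = 0.5224 × 16.9377% + 0.1081 × 8.2000% + 0.3695 × 4.6920% = 11.4680%.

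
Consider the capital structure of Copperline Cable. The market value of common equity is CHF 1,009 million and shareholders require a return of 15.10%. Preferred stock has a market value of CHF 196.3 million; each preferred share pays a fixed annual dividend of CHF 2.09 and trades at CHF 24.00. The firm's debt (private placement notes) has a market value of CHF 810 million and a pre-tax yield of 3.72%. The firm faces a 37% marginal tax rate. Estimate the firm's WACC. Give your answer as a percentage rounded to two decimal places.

9.35%

Cost of preferred: Rp = 2.09 / 24.0 = 8.7083%.
Total capital V = 1009 + 196.3 + 810 = 2015.3.
Equity: weight = 1009/2015.3 = 0.5007; cost = 15.1%.
Preferred: weight = 196.3/2015.3 = 0.0974; cost = 8.7083%.
Private placement notes: weight = 810/2015.3 = 0.4019; after-tax cost = 3.72% × (1 − 37%) = 2.3436%.
WACC = 0.5007 × 15.1000% + 0.0974 × 8.7083% + 0.4019 × 2.3436% = 9.3503%.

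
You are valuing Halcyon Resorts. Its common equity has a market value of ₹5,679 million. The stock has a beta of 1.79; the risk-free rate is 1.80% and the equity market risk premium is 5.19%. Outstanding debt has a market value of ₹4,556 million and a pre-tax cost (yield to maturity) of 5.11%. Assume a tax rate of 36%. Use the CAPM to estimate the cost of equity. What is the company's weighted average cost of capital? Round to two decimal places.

7.61%

Cost of equity via CAPM: Re = 1.8% + 1.79 × 5.19% = 11.0901%.
Total capital V = 5679 + 4556 = 10235.
Equity: weight = 5679/10235 = 0.5549; cost = 11.0901%.
Debt: weight = 4556/10235 = 0.4451; after-tax cost = 5.11% × (1 − 36%) = 3.2704%.
WACC = 0.5549 × 11.0901% + 0.4451 × 3.2704% = 7.6092%.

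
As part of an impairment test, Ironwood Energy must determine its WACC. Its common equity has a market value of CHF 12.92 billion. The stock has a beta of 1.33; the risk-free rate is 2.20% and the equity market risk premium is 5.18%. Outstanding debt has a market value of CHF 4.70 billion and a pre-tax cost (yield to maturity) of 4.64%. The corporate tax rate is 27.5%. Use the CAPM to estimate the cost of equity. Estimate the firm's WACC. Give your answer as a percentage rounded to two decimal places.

Cost of equity via CAPM: Re = 2.2% + 1.33 × 5.18% = 9.0894%.
Total capital V = 12.92 + 4.7 = 17.62.
Equity: weight = 12.92/17.62 = 0.7333; cost = 9.0894%.
Debt: weight = 4.7/17.62 = 0.2667; after-tax cost = 4.64% × (1 − 27.5%) = 3.3640%.
WACC = 0.7333 × 9.0894% + 0.2667 × 3.3640% = 7.5622%.

7.56%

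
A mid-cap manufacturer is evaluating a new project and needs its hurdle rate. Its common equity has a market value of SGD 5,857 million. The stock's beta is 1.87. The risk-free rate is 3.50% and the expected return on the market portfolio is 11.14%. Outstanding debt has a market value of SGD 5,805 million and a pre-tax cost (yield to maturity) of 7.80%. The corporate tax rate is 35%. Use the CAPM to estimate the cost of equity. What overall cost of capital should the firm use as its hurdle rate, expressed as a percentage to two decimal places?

Market risk premium = 11.14% − 3.5% = 7.64%.
Cost of equity via CAPM: Re = 3.5% + 1.87 × 7.64% = 17.7868%.
Total capital V = 5857 + 5805 = 11662.
Equity: weight = 5857/11662 = 0.5022; cost = 17.7868%.
Debt: weight = 5805/11662 = 0.4978; after-tax cost = 7.8% × (1 − 35%) = 5.0700%.
WACC = 0.5022 × 17.7868% + 0.4978 × 5.0700% = 11.4568%.

11.46%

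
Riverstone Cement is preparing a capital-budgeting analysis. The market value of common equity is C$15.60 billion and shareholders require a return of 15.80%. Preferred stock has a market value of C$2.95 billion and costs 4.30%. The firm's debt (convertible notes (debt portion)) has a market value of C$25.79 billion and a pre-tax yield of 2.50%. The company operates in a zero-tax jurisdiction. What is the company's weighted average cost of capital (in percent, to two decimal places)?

Total capital V = 15.6 + 2.95 + 25.79 = 44.34.
Equity: weight = 15.6/44.34 = 0.3518; cost = 15.8%.
Preferred: weight = 2.95/44.34 = 0.0665; cost = 4.3%.
Convertible notes (debt portion): weight = 25.79/44.34 = 0.5816; after-tax cost = 2.5% × (1 − 0%) = 2.5000%.
WACC = 0.3518 × 15.8000% + 0.0665 × 4.3000% + 0.5816 × 2.5000% = 7.2991%.

7.30%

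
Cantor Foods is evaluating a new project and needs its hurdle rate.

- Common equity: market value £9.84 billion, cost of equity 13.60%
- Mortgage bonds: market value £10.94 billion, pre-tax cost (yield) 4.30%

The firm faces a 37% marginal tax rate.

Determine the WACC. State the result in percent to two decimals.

Total capital V = 9.84 + 10.94 = 20.78.
Equity: weight = 9.84/20.78 = 0.4735; cost = 13.6%.
Mortgage bonds: weight = 10.94/20.78 = 0.5265; after-tax cost = 4.3% × (1 − 37%) = 2.7090%.
WACC = 0.4735 × 13.6000% + 0.5265 × 2.7090% = 7.8662%.

7.87%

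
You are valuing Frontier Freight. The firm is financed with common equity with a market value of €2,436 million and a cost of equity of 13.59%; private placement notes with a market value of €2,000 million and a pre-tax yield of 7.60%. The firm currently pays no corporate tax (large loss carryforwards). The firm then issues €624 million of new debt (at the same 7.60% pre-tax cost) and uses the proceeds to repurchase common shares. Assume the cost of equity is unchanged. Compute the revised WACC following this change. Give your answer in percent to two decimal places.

After the change:
Total capital V = 1812 + 2624 = 4436.
Equity: weight = 1812/4436 = 0.4085; cost = 13.59%.
Private placement notes: weight = 2624/4436 = 0.5915; after-tax cost = 7.6% × (1 − 0%) = 7.6000%.
WACC = 0.4085 × 13.5900% + 0.5915 × 7.6000% = 10.0468%.

10.05%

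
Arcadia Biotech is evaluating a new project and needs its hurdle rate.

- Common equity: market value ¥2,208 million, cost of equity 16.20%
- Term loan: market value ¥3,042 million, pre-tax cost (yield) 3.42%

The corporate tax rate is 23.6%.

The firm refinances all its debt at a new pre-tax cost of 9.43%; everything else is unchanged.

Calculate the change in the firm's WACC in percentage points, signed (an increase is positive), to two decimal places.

Current WACC:
Total capital V = 2208 + 3042 = 5250.
Equity: weight = 2208/5250 = 0.4206; cost = 16.2%.
Term loan: weight = 3042/5250 = 0.5794; after-tax cost = 3.42% × (1 − 23.6%) = 2.6129%.
WACC = 0.4206 × 16.2000% + 0.5794 × 2.6129% = 8.3272%.
After the change:
Total capital V = 2208 + 3042 = 5250.
Equity: weight = 2208/5250 = 0.4206; cost = 16.2%.
Term loan: weight = 3042/5250 = 0.5794; after-tax cost = 9.43% × (1 − 23.6%) = 7.2045%.
WACC = 0.4206 × 16.2000% + 0.5794 × 7.2045% = 10.9878%.
Change in WACC = 10.9878% − 8.3272% = 2.6605 pp.

+2.66 pp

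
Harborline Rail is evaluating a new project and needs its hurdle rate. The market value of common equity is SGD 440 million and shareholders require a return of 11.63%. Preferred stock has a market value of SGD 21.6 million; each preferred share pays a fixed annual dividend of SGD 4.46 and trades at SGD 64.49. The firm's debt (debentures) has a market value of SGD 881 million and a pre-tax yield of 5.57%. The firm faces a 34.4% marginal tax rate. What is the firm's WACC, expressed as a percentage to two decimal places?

6.32%

Cost of preferred: Rp = 4.46 / 64.49 = 6.9158%.
Total capital V = 440 + 21.6 + 881 = 1342.6.
Equity: weight = 440/1342.6 = 0.3277; cost = 11.63%.
Preferred: weight = 21.6/1342.6 = 0.0161; cost = 6.9158%.
Debentures: weight = 881/1342.6 = 0.6562; after-tax cost = 5.57% × (1 − 34.4%) = 3.6539%.
WACC = 0.3277 × 11.6300% + 0.0161 × 6.9158% + 0.6562 × 3.6539% = 6.3203%.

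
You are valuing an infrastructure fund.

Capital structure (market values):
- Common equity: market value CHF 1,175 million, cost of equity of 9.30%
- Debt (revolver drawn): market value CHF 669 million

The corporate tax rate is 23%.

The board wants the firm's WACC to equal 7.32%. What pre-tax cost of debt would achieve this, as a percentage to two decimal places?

4.99%

Total capital V = 1175 + 669 = 1844.
Equity weight = 1175/1844 = 0.6372.
Revolver drawn weight = 669/1844 = 0.3628.
Equity contribution = 0.6372 × 9.3% = 5.9260%.
Remaining for debt = 7.32% − 5.9260% = 1.3940%.
Rd × (1 − 23%) × 0.3628 = 1.3940%  ⇒  Rd = 4.9902%.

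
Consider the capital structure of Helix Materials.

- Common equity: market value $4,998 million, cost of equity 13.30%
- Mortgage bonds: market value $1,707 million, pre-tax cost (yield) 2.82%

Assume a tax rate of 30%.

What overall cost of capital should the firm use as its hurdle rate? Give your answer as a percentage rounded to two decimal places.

10.42%

Total capital V = 4998 + 1707 = 6705.
Equity: weight = 4998/6705 = 0.7454; cost = 13.3%.
Mortgage bonds: weight = 1707/6705 = 0.2546; after-tax cost = 2.82% × (1 − 30%) = 1.9740%.
WACC = 0.7454 × 13.3000% + 0.2546 × 1.9740% = 10.4166%.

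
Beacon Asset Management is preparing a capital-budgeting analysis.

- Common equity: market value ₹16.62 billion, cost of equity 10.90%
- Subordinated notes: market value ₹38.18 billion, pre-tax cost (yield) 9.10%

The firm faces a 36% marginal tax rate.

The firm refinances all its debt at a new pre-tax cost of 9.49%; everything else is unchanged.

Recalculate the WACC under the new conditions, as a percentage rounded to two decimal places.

After the change:
Total capital V = 16.62 + 38.18 = 54.8.
Equity: weight = 16.62/54.8 = 0.3033; cost = 10.9%.
Subordinated notes: weight = 38.18/54.8 = 0.6967; after-tax cost = 9.49% × (1 − 36%) = 6.0736%.
WACC = 0.3033 × 10.9000% + 0.6967 × 6.0736% = 7.5374%.

7.54%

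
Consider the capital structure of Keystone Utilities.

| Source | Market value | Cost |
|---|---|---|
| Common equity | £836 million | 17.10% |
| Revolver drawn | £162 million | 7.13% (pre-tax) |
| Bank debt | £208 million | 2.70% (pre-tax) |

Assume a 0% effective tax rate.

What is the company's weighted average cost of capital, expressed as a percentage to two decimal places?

13.28%

Total capital V = 836 + 162 + 208 = 1206.
Equity: weight = 836/1206 = 0.6932; cost = 17.1%.
Revolver drawn: weight = 162/1206 = 0.1343; after-tax cost = 7.13% × (1 − 0%) = 7.1300%.
Bank debt: weight = 208/1206 = 0.1725; after-tax cost = 2.7% × (1 − 0%) = 2.7000%.
WACC = 0.6932 × 17.1000% + 0.1343 × 7.1300% + 0.1725 × 2.7000% = 13.2772%.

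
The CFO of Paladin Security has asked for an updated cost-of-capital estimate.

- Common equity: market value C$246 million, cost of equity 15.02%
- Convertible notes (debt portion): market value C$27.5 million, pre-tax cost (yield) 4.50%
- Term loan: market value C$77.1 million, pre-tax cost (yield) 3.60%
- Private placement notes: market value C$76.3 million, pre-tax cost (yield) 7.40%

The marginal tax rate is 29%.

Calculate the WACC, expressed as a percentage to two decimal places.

Total capital V = 246 + 27.5 + 77.1 + 76.3 = 426.9.
Equity: weight = 246/426.9 = 0.5762; cost = 15.02%.
Convertible notes (debt portion): weight = 27.5/426.9 = 0.0644; after-tax cost = 4.5% × (1 − 29%) = 3.1950%.
Term loan: weight = 77.1/426.9 = 0.1806; after-tax cost = 3.6% × (1 − 29%) = 2.5560%.
Private placement notes: weight = 76.3/426.9 = 0.1787; after-tax cost = 7.4% × (1 − 29%) = 5.2540%.
WACC = 0.5762 × 15.0200% + 0.0644 × 3.1950% + 0.1806 × 2.5560% + 0.1787 × 5.2540% = 10.2617%.

10.26%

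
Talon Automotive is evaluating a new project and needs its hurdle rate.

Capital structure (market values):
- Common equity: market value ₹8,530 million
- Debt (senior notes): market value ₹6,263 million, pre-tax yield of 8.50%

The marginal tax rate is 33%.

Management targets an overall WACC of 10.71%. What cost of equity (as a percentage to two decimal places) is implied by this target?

Total capital V = 8530 + 6263 = 14793.
Equity weight = 8530/14793 = 0.5766.
Senior notes weight = 6263/14793 = 0.4234.
Debt contribution = 0.4234 × 8.5% × (1 − 33%) = 2.4111%.
Required equity contribution = 10.71% − 2.4111% = 8.2989%.
Re = 8.2989% / 0.5766 = 14.3922%.

14.39%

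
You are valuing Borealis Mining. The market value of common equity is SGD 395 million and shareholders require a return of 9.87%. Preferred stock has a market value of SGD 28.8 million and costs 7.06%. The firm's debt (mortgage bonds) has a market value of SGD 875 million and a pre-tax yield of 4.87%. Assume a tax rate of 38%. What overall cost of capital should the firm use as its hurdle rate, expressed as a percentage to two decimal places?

Total capital V = 395 + 28.8 + 875 = 1298.8.
Equity: weight = 395/1298.8 = 0.3041; cost = 9.87%.
Preferred: weight = 28.8/1298.8 = 0.0222; cost = 7.06%.
Mortgage bonds: weight = 875/1298.8 = 0.6737; after-tax cost = 4.87% × (1 − 38%) = 3.0194%.
WACC = 0.3041 × 9.8700% + 0.0222 × 7.0600% + 0.6737 × 3.0194% = 5.1924%.

5.19%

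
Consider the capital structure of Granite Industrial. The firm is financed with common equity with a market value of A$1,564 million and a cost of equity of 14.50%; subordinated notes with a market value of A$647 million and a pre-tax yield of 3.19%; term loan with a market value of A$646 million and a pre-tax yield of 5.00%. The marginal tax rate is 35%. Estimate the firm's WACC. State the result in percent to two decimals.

9.14%

Total capital V = 1564 + 647 + 646 = 2857.
Equity: weight = 1564/2857 = 0.5474; cost = 14.5%.
Subordinated notes: weight = 647/2857 = 0.2265; after-tax cost = 3.19% × (1 − 35%) = 2.0735%.
Term loan: weight = 646/2857 = 0.2261; after-tax cost = 5% × (1 − 35%) = 3.2500%.
WACC = 0.5474 × 14.5000% + 0.2265 × 2.0735% + 0.2261 × 3.2500% = 9.1421%.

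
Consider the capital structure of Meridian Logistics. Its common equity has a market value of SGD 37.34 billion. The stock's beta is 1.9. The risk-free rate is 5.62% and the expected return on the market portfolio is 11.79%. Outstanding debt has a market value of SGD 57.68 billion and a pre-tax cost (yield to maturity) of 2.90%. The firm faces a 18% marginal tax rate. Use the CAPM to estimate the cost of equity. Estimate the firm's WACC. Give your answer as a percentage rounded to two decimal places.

8.26%

Market risk premium = 11.79% − 5.62% = 6.17%.
Cost of equity via CAPM: Re = 5.62% + 1.9 × 6.17% = 17.3430%.
Total capital V = 37.34 + 57.68 = 95.02.
Equity: weight = 37.34/95.02 = 0.3930; cost = 17.343%.
Debt: weight = 57.68/95.02 = 0.6070; after-tax cost = 2.9% × (1 − 18%) = 2.3780%.
WACC = 0.3930 × 17.3430% + 0.6070 × 2.3780% = 8.2588%.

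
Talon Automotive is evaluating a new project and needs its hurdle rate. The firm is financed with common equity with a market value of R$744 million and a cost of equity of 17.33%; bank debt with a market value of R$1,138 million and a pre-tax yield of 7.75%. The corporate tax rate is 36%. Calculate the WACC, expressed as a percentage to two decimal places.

Total capital V = 744 + 1138 = 1882.
Equity: weight = 744/1882 = 0.3953; cost = 17.33%.
Bank debt: weight = 1138/1882 = 0.6047; after-tax cost = 7.75% × (1 − 36%) = 4.9600%.
WACC = 0.3953 × 17.3300% + 0.6047 × 4.9600% = 9.8502%.

9.85%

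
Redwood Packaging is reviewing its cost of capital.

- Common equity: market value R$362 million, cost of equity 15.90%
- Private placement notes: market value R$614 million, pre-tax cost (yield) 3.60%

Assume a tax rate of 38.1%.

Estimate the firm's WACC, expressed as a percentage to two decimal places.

Total capital V = 362 + 614 = 976.
Equity: weight = 362/976 = 0.3709; cost = 15.9%.
Private placement notes: weight = 614/976 = 0.6291; after-tax cost = 3.6% × (1 − 38.1%) = 2.2284%.
WACC = 0.3709 × 15.9000% + 0.6291 × 2.2284% = 7.2992%.

7.30%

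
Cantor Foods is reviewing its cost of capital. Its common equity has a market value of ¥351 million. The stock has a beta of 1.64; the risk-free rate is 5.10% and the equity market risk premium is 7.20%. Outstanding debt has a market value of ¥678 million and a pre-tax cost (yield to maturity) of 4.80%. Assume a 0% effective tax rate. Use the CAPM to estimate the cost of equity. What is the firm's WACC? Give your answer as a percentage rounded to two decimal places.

Cost of equity via CAPM: Re = 5.1% + 1.64 × 7.2% = 16.9080%.
Total capital V = 351 + 678 = 1029.
Equity: weight = 351/1029 = 0.3411; cost = 16.908%.
Debt: weight = 678/1029 = 0.6589; after-tax cost = 4.8% × (1 − 0%) = 4.8000%.
WACC = 0.3411 × 16.9080% + 0.6589 × 4.8000% = 8.9301%.

8.93%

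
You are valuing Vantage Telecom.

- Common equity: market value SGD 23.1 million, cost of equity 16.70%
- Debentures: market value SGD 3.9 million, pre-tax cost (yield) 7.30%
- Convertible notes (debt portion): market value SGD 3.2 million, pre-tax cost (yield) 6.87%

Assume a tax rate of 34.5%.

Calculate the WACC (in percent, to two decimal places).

13.87%

Total capital V = 23.1 + 3.9 + 3.2 = 30.2.
Equity: weight = 23.1/30.2 = 0.7649; cost = 16.7%.
Debentures: weight = 3.9/30.2 = 0.1291; after-tax cost = 7.3% × (1 − 34.5%) = 4.7815%.
Convertible notes (debt portion): weight = 3.2/30.2 = 0.1060; after-tax cost = 6.87% × (1 − 34.5%) = 4.4999%.
WACC = 0.7649 × 16.7000% + 0.1291 × 4.7815% + 0.1060 × 4.4999% = 13.8681%.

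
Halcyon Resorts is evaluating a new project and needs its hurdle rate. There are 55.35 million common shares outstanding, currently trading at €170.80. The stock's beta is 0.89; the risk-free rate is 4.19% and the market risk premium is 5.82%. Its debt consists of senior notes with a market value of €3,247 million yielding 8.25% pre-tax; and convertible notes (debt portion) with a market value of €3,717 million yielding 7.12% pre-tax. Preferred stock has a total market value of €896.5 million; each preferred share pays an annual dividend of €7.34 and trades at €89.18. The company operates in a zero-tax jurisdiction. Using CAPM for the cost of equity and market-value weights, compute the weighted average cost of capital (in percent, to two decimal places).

8.62%

Cost of equity via CAPM: Re = 4.19% + 0.89 × 5.82% = 9.3698%.
Cost of preferred: Rp = 7.34 / 89.18 = 8.2305%.
Market value of equity E = 170.8 × 55.35m = 9453.78m.
Total capital V = 9453.78 + 896.5 + 3247 + 3717 = 17314.28.
Equity: weight = 9453.78/17314.28 = 0.5460; cost = 9.3698%.
Preferred: weight = 896.5/17314.28 = 0.0518; cost = 8.2305%.
Senior notes: weight = 3247/17314.28 = 0.1875; after-tax cost = 8.25% × (1 − 0%) = 8.2500%.
Convertible notes (debt portion): weight = 3717/17314.28 = 0.2147; after-tax cost = 7.12% × (1 − 0%) = 7.1200%.
WACC = 0.5460 × 9.3698% + 0.0518 × 8.2305% + 0.1875 × 8.2500% + 0.2147 × 7.1200% = 8.6178%.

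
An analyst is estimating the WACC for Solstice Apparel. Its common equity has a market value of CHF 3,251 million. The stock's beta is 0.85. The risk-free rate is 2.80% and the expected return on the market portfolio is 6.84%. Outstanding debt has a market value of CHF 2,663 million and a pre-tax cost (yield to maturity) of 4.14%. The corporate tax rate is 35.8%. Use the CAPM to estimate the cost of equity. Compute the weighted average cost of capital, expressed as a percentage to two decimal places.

4.62%

Market risk premium = 6.84% − 2.8% = 4.04%.
Cost of equity via CAPM: Re = 2.8% + 0.85 × 4.04% = 6.2340%.
Total capital V = 3251 + 2663 = 5914.
Equity: weight = 3251/5914 = 0.5497; cost = 6.234%.
Debt: weight = 2663/5914 = 0.4503; after-tax cost = 4.14% × (1 − 35.8%) = 2.6579%.
WACC = 0.5497 × 6.2340% + 0.4503 × 2.6579% = 4.6237%.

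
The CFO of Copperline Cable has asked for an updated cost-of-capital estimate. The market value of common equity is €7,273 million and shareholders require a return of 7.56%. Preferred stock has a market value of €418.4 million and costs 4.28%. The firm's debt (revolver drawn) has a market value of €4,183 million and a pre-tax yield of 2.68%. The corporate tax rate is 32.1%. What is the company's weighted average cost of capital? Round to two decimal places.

5.42%

Total capital V = 7273 + 418.4 + 4183 = 11874.4.
Equity: weight = 7273/11874.4 = 0.6125; cost = 7.56%.
Preferred: weight = 418.4/11874.4 = 0.0352; cost = 4.28%.
Revolver drawn: weight = 4183/11874.4 = 0.3523; after-tax cost = 2.68% × (1 − 32.1%) = 1.8197%.
WACC = 0.6125 × 7.5600% + 0.0352 × 4.2800% + 0.3523 × 1.8197% = 5.4223%.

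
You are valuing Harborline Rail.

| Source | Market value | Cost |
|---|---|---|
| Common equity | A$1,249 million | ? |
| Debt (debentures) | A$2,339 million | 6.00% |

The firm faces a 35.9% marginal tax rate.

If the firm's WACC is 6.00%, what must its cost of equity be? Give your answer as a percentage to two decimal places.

Total capital V = 1249 + 2339 = 3588.
Equity weight = 1249/3588 = 0.3481.
Debentures weight = 2339/3588 = 0.6519.
Debt contribution = 0.6519 × 6% × (1 − 35.9%) = 2.5072%.
Required equity contribution = 6.0% − 2.5072% = 3.4928%.
Re = 3.4928% / 0.3481 = 10.0338%.

10.03%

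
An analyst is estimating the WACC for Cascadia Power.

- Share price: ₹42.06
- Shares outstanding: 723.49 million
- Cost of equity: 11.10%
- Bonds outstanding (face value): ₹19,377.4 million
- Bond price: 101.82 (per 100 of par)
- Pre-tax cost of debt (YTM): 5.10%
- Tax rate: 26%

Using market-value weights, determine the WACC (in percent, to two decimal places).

8.22%

Market value of equity E = 42.06 × 723.49m = 30429.9894m. Market value of debt D = 19377.4m × 101.82/100 = 19730.06868m.
Total capital V = 30429.9894 + 19730.06868 = 50160.05808.
Equity: weight = 30429.9894/50160.05808 = 0.6067; cost = 11.1%.
Bonds outstanding: weight = 19730.06868/50160.05808 = 0.3933; after-tax cost = 5.1% × (1 − 26%) = 3.7740%.
WACC = 0.6067 × 11.1000% + 0.3933 × 3.7740% = 8.2184%.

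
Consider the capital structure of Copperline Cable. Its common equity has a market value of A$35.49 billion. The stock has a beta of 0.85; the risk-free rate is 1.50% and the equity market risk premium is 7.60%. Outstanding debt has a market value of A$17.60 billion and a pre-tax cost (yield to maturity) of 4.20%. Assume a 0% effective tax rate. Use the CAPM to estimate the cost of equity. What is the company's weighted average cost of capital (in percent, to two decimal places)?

6.71%

Cost of equity via CAPM: Re = 1.5% + 0.85 × 7.6% = 7.9600%.
Total capital V = 35.49 + 17.6 = 53.09.
Equity: weight = 35.49/53.09 = 0.6685; cost = 7.96%.
Debt: weight = 17.6/53.09 = 0.3315; after-tax cost = 4.2% × (1 − 0%) = 4.2000%.
WACC = 0.6685 × 7.9600% + 0.3315 × 4.2000% = 6.7135%.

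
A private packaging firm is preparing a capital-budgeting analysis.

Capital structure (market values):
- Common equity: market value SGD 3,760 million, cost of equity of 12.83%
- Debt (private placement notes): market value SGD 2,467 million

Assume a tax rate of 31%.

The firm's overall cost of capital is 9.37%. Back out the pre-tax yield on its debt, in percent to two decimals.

Total capital V = 3760 + 2467 = 6227.
Equity weight = 3760/6227 = 0.6038.
Private placement notes weight = 2467/6227 = 0.3962.
Equity contribution = 0.6038 × 12.83% = 7.7470%.
Remaining for debt = 9.37% − 7.7470% = 1.6230%.
Rd × (1 − 31%) × 0.3962 = 1.6230%  ⇒  Rd = 5.9370%.

5.94%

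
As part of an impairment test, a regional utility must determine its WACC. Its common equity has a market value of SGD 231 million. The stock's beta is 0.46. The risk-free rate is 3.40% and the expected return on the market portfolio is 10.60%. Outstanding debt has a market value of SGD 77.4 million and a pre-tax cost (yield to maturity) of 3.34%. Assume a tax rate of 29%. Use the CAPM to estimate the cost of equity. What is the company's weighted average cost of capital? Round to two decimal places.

5.62%

Market risk premium = 10.6% − 3.4% = 7.2%.
Cost of equity via CAPM: Re = 3.4% + 0.46 × 7.2% = 6.7120%.
Total capital V = 231 + 77.4 = 308.4.
Equity: weight = 231/308.4 = 0.7490; cost = 6.712%.
Debt: weight = 77.4/308.4 = 0.2510; after-tax cost = 3.34% × (1 − 29%) = 2.3714%.
WACC = 0.7490 × 6.7120% + 0.2510 × 2.3714% = 5.6226%.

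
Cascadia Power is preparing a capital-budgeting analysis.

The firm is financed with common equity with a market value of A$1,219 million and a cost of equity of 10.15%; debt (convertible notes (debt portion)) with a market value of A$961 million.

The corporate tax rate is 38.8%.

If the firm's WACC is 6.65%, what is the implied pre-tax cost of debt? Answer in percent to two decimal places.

Total capital V = 1219 + 961 = 2180.
Equity weight = 1219/2180 = 0.5592.
Convertible notes (debt portion) weight = 961/2180 = 0.4408.
Equity contribution = 0.5592 × 10.15% = 5.6756%.
Remaining for debt = 6.65% − 5.6756% = 0.9744%.
Rd × (1 − 38.8%) × 0.4408 = 0.9744%  ⇒  Rd = 3.6117%.

3.61%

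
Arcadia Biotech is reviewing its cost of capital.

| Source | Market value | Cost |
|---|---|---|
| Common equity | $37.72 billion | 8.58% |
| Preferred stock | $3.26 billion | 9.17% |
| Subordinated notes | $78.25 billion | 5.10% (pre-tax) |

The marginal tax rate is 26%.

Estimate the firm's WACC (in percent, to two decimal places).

Total capital V = 37.72 + 3.26 + 78.25 = 119.23.
Equity: weight = 37.72/119.23 = 0.3164; cost = 8.58%.
Preferred: weight = 3.26/119.23 = 0.0273; cost = 9.17%.
Subordinated notes: weight = 78.25/119.23 = 0.6563; after-tax cost = 5.1% × (1 − 26%) = 3.7740%.
WACC = 0.3164 × 8.5800% + 0.0273 × 9.1700% + 0.6563 × 3.7740% = 5.4420%.

5.44%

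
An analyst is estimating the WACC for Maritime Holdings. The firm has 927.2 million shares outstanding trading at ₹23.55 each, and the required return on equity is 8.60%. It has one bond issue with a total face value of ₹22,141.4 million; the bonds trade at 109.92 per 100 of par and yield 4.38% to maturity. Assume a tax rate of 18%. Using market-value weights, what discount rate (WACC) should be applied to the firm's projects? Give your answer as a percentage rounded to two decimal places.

Market value of equity E = 23.55 × 927.2m = 21835.56m. Market value of debt D = 22141.4m × 109.92/100 = 24337.82688m.
Total capital V = 21835.56 + 24337.82688 = 46173.38688.
Equity: weight = 21835.56/46173.38688 = 0.4729; cost = 8.6%.
Bonds outstanding: weight = 24337.82688/46173.38688 = 0.5271; after-tax cost = 4.38% × (1 − 18%) = 3.5916%.
WACC = 0.4729 × 8.6000% + 0.5271 × 3.5916% = 5.9601%.

5.96%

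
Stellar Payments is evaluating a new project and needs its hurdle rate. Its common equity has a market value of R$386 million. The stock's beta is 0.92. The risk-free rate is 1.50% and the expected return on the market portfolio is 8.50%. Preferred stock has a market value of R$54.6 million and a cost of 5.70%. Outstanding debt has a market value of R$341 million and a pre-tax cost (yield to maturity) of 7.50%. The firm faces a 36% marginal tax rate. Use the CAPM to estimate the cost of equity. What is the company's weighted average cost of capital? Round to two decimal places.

6.41%

Market risk premium = 8.5% − 1.5% = 7.0%.
Cost of equity via CAPM: Re = 1.5% + 0.92 × 7.0% = 7.9400%.
Total capital V = 386 + 54.6 + 341 = 781.6.
Equity: weight = 386/781.6 = 0.4939; cost = 7.94%.
Preferred: weight = 54.6/781.6 = 0.0699; cost = 5.7%.
Debt: weight = 341/781.6 = 0.4363; after-tax cost = 7.5% × (1 − 36%) = 4.8000%.
WACC = 0.4939 × 7.9400% + 0.0699 × 5.7000% + 0.4363 × 4.8000% = 6.4136%.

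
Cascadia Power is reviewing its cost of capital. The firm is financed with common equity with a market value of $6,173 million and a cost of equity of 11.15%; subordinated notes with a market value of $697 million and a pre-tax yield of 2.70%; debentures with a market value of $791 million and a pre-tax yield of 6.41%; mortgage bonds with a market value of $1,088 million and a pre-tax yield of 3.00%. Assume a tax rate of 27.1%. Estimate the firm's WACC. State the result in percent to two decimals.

Total capital V = 6173 + 697 + 791 + 1088 = 8749.
Equity: weight = 6173/8749 = 0.7056; cost = 11.15%.
Subordinated notes: weight = 697/8749 = 0.0797; after-tax cost = 2.7% × (1 − 27.1%) = 1.9683%.
Debentures: weight = 791/8749 = 0.0904; after-tax cost = 6.41% × (1 − 27.1%) = 4.6729%.
Mortgage bonds: weight = 1088/8749 = 0.1244; after-tax cost = 3% × (1 − 27.1%) = 2.1870%.
WACC = 0.7056 × 11.1500% + 0.0797 × 1.9683% + 0.0904 × 4.6729% + 0.1244 × 2.1870% = 8.7183%.

8.72%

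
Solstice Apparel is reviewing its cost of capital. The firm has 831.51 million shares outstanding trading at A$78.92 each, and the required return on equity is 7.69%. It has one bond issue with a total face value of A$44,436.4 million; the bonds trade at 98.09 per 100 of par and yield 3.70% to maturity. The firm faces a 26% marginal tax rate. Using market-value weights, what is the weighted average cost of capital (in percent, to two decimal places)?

5.71%

Market value of equity E = 78.92 × 831.51m = 65622.7692m. Market value of debt D = 44436.4m × 98.09/100 = 43587.66476m.
Total capital V = 65622.7692 + 43587.66476 = 109210.43396.
Equity: weight = 65622.7692/109210.43396 = 0.6009; cost = 7.69%.
Bonds outstanding: weight = 43587.66476/109210.43396 = 0.3991; after-tax cost = 3.7% × (1 − 26%) = 2.7380%.
WACC = 0.6009 × 7.6900% + 0.3991 × 2.7380% = 5.7136%.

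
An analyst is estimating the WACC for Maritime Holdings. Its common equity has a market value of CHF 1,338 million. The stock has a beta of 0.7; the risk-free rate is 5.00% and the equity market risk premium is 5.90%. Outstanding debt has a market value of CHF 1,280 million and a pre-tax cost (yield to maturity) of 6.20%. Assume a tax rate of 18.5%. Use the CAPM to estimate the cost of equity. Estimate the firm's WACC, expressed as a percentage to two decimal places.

Cost of equity via CAPM: Re = 5.0% + 0.7 × 5.9% = 9.1300%.
Total capital V = 1338 + 1280 = 2618.
Equity: weight = 1338/2618 = 0.5111; cost = 9.13%.
Debt: weight = 1280/2618 = 0.4889; after-tax cost = 6.2% × (1 − 18.5%) = 5.0530%.
WACC = 0.5111 × 9.1300% + 0.4889 × 5.0530% = 7.1367%.

7.14%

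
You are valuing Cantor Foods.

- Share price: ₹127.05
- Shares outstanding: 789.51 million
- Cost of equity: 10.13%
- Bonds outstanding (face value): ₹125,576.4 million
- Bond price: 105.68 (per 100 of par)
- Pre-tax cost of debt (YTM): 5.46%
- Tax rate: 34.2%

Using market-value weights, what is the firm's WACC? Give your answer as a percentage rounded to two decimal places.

6.41%

Market value of equity E = 127.05 × 789.51m = 100307.2455m. Market value of debt D = 125576.4m × 105.68/100 = 132709.13952m.
Total capital V = 100307.2455 + 132709.13952 = 233016.38502.
Equity: weight = 100307.2455/233016.38502 = 0.4305; cost = 10.13%.
Bonds outstanding: weight = 132709.13952/233016.38502 = 0.5695; after-tax cost = 5.46% × (1 − 34.2%) = 3.5927%.
WACC = 0.4305 × 10.1300% + 0.5695 × 3.5927% = 6.4068%.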